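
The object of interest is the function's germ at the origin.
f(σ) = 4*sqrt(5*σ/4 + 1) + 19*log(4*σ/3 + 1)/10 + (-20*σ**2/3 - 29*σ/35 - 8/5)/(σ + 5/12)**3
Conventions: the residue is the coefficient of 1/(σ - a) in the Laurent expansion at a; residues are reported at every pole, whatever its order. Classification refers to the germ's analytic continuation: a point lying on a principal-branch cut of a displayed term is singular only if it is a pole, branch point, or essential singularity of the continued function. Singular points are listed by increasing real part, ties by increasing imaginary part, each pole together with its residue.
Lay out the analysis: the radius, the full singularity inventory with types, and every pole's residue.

Radius of convergence at 0: 5/12.
At -4/5: an algebraic (square-root) branch point.
At -3/4: a logarithmic branch point.
At -5/12: a pole of order 3; residue -20/3.

Denominator factor (σ + 5/12)^3: pole of order 3 at -5/12, modulus 5/12.
Branch term (4)*sqrt(1 - σ/(-4/5)): its argument vanishes at σ = -4/5, a square-root branch point, modulus 4/5.
Branch term (19/10)*log(1 - σ/(-3/4)): its argument vanishes at σ = -3/4, a logarithmic branch point, modulus 3/4.
The radius of convergence is the smallest modulus among the singular points: 5/12.
The branch terms are analytic at -5/12 and contribute nothing to the residue; only the rational part matters.
At the order-3 pole -5/12 set g(σ) = (σ - (-5/12))^3*(rational part) = -20*σ**2/3 - 29*σ/35 - 8/5.
Order-3 pole: residue = g''(a)/2; g''(-5/12) = -40/3, so the residue is -20/3.
List the singular points by increasing real part (a conjugate pair: the negative imaginary part first).


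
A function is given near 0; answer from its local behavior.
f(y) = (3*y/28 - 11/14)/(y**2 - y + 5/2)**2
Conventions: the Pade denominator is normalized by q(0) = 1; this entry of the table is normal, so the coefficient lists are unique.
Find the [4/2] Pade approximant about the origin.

Taylor coefficients needed (expand at 0): a_0 = -22/175, a_1 = -73/875, a_2 = 236/4375, a_3 = 1816/21875, a_4 = 176/21875, a_5 = -3332/78125, a_6 = -65376/2734375.
Write the denominator as Q(y) = 1 + q1*y + q2*y^2. Requiring Q*f - P = O(y^7) with deg P <= 4 kills the coefficients of y^5..y^6 in Q*f:
  y^5: a_5 + q1*a_4 + q2*a_3 = 0, i.e. -3332/78125 + (176/21875)*q1 + (1816/21875)*q2 = 0.
  y^6: a_6 + q1*a_5 + q2*a_4 = 0, i.e. -65376/2734375 + (-3332/78125)*q1 + (176/21875)*q2 = 0.
Solving this linear system: q1 = -3068678/6739185, q2 = 37596241/67391850.
The numerator is Q*f truncated at degree 4: P0 = a_0 = -22/175; P1 = a_1 + q1*a_0 = -6176237/235871475; P2 = a_2 + q1*a_1 + q2*a_0 = 68557/3144953; P3 = a_3 + q1*a_2 + q2*a_1 = 1873073/157247650; P4 = a_4 + q1*a_3 + q2*a_2 = 79574/235871475.

The Pade approximant has numerator coefficients [-22/175, -6176237/235871475, 68557/3144953, 1873073/157247650, 79574/235871475]; denominator coefficients [1, -3068678/6739185, 37596241/67391850].


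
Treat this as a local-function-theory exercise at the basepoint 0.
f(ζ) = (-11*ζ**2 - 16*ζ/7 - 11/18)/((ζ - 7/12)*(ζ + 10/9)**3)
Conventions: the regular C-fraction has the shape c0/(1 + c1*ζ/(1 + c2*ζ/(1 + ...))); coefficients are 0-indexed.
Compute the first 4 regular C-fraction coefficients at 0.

The regular C-fraction coefficients are [2673/3500, -303/110, -279393/77770, 3949263351/329218085].

Taylor coefficients (expand at 0): a_0 = 2673/3500, a_1 = 73629/35000, a_2 = 16356573/1225000, a_3 = -101387133/17150000.
c0 = a_0 = 2673/3500. Peel one level at a time: if S = 1 + c*ζ/S' with S'(0) = 1, then c is the ζ-coefficient of S and S' = c*ζ/(S - 1).
S_1 = c0/f = 1 + (-303/110)*ζ + (-838179/84700)*ζ^2 + ...; c1 = -303/110.
S_2 = c1*ζ/(S_1 - 1) = 1 + (-279393/77770)*ζ + (1077071823/24992450)*ζ^2 + ...; c2 = -279393/77770.
S_3 = c2*ζ/(S_2 - 1) = 1 + (3949263351/329218085)*ζ + ...; c3 = 3949263351/329218085.


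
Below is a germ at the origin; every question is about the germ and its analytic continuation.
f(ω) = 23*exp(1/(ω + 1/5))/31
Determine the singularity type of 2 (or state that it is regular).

The point is a regular point.

There is no denominator, hence no pole anywhere.
The essential point of exp(1/(ω - (-1/5))) is -1/5, not 2.
So the germ continues analytically to 2.


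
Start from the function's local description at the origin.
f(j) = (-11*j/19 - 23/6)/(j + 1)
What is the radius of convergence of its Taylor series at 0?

The radius of convergence is 1.

Denominator factor (j + 1): pole of order 1 at -1, modulus 1.
The radius of convergence is the smallest modulus among the singular points: 1.


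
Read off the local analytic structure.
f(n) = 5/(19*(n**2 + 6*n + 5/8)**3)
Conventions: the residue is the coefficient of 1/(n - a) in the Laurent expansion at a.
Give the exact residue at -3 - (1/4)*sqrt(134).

The residue is -(120/5714497)*sqrt(134).

The factor n**2 + 6*n + 5/8 splits as (n - a)(n - a') with a = -3 - (1/4)*sqrt(134), a' = -3 + (1/4)*sqrt(134). At the order-3 pole a set g(n) = (n - a)^3*f(n) = [5/19] / (n - a')^3.
Order-3 pole: residue = g''(a)/2; g''(-3 - (1/4)*sqrt(134)) = -(240/5714497)*sqrt(134), so the residue is -(120/5714497)*sqrt(134).


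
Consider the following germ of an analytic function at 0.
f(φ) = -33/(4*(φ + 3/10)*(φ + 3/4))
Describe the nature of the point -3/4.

The point is a pole of order 1.

The denominator factor φ + 3/4 vanishes at -3/4 and appears to the power 1; the numerator there equals -33/4, nonzero, and no other factor vanishes.
Hence a pole whose order is the multiplicity, 1.


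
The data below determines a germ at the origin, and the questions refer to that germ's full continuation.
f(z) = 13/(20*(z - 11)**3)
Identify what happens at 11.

The denominator factor z - 11 vanishes at 11 and appears to the power 3; the numerator there equals 13/20, nonzero, and no other factor vanishes.
Hence a pole whose order is the multiplicity, 3.

The point is a pole of order 3.


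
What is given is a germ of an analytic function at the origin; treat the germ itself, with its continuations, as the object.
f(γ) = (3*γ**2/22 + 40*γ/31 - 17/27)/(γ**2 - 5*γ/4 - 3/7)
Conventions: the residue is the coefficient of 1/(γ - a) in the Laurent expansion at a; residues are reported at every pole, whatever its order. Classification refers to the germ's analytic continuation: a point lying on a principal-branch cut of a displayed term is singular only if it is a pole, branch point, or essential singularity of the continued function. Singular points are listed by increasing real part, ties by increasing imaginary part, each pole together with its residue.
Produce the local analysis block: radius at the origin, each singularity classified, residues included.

Radius of convergence at 0: -5/8 + (1/56)*sqrt(2569).
At 5/8 - (1/56)*sqrt(2569): a pole of order 1; residue 3985/5456 - (1409825/378444528)*sqrt(2569).
At 5/8 + (1/56)*sqrt(2569): a pole of order 1; residue 3985/5456 + (1409825/378444528)*sqrt(2569).

Denominator factor (γ**2 - 5*γ/4 - 3/7): discriminant 367/112, real irrational roots 5/8 + (1/56)*sqrt(2569) and 5/8 - (1/56)*sqrt(2569); poles of order 1, moduli 5/8 + (1/56)*sqrt(2569) and -5/8 + (1/56)*sqrt(2569).
The radius of convergence is the smallest modulus among the singular points: -5/8 + (1/56)*sqrt(2569).
The factor γ**2 - 5*γ/4 - 3/7 splits as (γ - a)(γ - a') with a = 5/8 - (1/56)*sqrt(2569), a' = 5/8 + (1/56)*sqrt(2569). At the order-1 pole a set g(γ) = (γ - a)*f(γ) = [3*γ**2/22 + 40*γ/31 - 17/27] / (γ - a').
Simple pole: residue = g(a) at a = 5/8 - (1/56)*sqrt(2569), which is 3985/5456 - (1409825/378444528)*sqrt(2569).
The factor γ**2 - 5*γ/4 - 3/7 splits as (γ - a)(γ - a') with a = 5/8 + (1/56)*sqrt(2569), a' = 5/8 - (1/56)*sqrt(2569). At the order-1 pole a set g(γ) = (γ - a)*f(γ) = [3*γ**2/22 + 40*γ/31 - 17/27] / (γ - a').
Simple pole: residue = g(a) at a = 5/8 + (1/56)*sqrt(2569), which is 3985/5456 + (1409825/378444528)*sqrt(2569).
List the singular points by increasing real part (a conjugate pair: the negative imaginary part first).


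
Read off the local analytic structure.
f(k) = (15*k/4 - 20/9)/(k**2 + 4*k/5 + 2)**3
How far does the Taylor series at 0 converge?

Denominator factor (k**2 + 4*k/5 + 2)^3: discriminant -184/25, complex-conjugate roots (-2/5) + ((1/5)*sqrt(46))*i and (-2/5) - ((1/5)*sqrt(46))*i; poles of order 3, moduli sqrt(2) and sqrt(2).
The radius of convergence is the smallest modulus among the singular points: sqrt(2).

The radius of convergence is sqrt(2).


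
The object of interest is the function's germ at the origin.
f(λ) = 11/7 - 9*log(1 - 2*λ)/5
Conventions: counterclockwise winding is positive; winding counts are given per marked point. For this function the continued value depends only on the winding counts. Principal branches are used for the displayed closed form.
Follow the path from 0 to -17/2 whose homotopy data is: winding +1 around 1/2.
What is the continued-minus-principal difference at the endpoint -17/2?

Continued minus principal equals -(18/5)*pi*i.

The rational part is single-valued and drops out of the difference; each branch term changes only by its own monodromy.
(-9/5)*log(1 - λ/(1/2)): each positive loop around 1/2 adds 2*pi*i to the log, so winding +1 contributes (-9/5)*(1)*2*pi*i = -(18/5)*pi*i.
Summing the contributions at λ = -17/2 gives -(18/5)*pi*i.


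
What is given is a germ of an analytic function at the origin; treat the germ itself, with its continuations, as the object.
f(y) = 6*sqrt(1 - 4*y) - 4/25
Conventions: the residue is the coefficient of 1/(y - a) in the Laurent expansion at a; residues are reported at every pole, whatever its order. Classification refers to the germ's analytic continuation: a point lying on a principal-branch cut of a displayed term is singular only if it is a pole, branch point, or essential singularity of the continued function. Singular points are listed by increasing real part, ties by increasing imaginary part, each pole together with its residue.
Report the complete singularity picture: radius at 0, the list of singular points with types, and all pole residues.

Radius of convergence at 0: 1/4.
At 1/4: an algebraic (square-root) branch point.

Branch term (6)*sqrt(1 - y/(1/4)): its argument vanishes at y = 1/4, a square-root branch point, modulus 1/4.
The radius of convergence is the smallest modulus among the singular points: 1/4.


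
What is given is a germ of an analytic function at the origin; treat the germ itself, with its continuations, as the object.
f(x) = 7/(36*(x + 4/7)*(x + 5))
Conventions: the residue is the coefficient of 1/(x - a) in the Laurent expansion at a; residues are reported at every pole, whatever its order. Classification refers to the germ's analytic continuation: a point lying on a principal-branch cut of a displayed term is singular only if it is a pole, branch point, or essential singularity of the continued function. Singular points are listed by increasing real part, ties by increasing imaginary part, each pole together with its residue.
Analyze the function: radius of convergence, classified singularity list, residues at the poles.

Denominator factor (x + 5): pole of order 1 at -5, modulus 5.
Denominator factor (x + 4/7): pole of order 1 at -4/7, modulus 4/7.
The radius of convergence is the smallest modulus among the singular points: 4/7.
At the order-1 pole -5 set g(x) = (x - (-5))*f(x) = 7/(36*(x + 4/7)).
Simple pole: residue = g(a) at a = -5, which is -49/1116.
At the order-1 pole -4/7 set g(x) = (x - (-4/7))*f(x) = 7/(36*(x + 5)).
Simple pole: residue = g(a) at a = -4/7, which is 49/1116.
List the singular points by increasing real part (a conjugate pair: the negative imaginary part first).

Radius of convergence at 0: 4/7.
At -5: a pole of order 1; residue -49/1116.
At -4/7: a pole of order 1; residue 49/1116.


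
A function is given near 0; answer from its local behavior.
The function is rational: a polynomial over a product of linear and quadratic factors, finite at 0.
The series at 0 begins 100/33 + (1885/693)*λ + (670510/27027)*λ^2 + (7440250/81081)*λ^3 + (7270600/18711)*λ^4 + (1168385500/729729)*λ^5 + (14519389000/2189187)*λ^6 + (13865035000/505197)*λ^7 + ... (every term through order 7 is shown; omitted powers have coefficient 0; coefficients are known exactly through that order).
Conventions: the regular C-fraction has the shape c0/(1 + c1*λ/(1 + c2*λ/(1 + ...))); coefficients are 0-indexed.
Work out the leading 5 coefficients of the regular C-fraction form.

Taylor coefficients (read off): a_0 = 100/33, a_1 = 1885/693, a_2 = 670510/27027, a_3 = 7440250/81081, a_4 = 7270600/18711.
c0 = a_0 = 100/33. Peel one level at a time: if S = 1 + c*λ/S' with S'(0) = 1, then c is the λ-coefficient of S and S' = c*λ/(S - 1).
S_1 = c0/f = 1 + (-377/420)*λ + (-5642201/764400)*λ^2 + ...; c1 = -377/420.
S_2 = c1*λ/(S_1 - 1) = 1 + (-5642201/686140)*λ + (1187823706/24019801)*λ^2 + ...; c2 = -5642201/686140.
S_3 = c2*λ/(S_2 - 1) = 1 + (166295318840/27652427101)*λ + (563408540229920/413847617617213)*λ^2 + ...; c3 = 166295318840/27652427101.
S_4 = c3*λ/(S_3 - 1) = 1 + (-1277276/5642201)*λ + ...; c4 = -1277276/5642201.

The regular C-fraction coefficients are [100/33, -377/420, -5642201/686140, 166295318840/27652427101, -1277276/5642201].


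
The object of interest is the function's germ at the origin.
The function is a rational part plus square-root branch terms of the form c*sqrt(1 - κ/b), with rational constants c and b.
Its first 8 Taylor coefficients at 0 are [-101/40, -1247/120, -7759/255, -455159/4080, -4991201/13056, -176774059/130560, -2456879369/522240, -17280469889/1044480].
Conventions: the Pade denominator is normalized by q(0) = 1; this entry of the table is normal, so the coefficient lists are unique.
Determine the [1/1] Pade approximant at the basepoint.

Taylor coefficients needed (read off): a_0 = -101/40, a_1 = -1247/120, a_2 = -7759/255.
Write the denominator as Q(κ) = 1 + q1*κ. Requiring Q*f - P = O(κ^3) with deg P <= 1 kills the coefficients of κ^2..κ^2 in Q*f:
  κ^2: a_2 + q1*a_1 = 0, i.e. -7759/255 + (-1247/120)*q1 = 0.
Solving this linear system: q1 = -62072/21199.
The numerator is Q*f truncated at degree 1: P0 = a_0 = -101/40; P1 = a_1 + q1*a_0 = -7627337/2543880.

The Pade approximant has numerator coefficients [-101/40, -7627337/2543880]; denominator coefficients [1, -62072/21199].


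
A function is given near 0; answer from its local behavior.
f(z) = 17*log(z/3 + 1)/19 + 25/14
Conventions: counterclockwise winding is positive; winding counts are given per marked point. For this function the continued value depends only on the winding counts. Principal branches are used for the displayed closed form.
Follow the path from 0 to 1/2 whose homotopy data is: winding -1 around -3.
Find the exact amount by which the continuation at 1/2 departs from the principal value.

The rational part is single-valued and drops out of the difference; each branch term changes only by its own monodromy.
(17/19)*log(1 - z/(-3)): each positive loop around -3 adds 2*pi*i to the log, so winding -1 contributes (17/19)*(-1)*2*pi*i = -(34/19)*pi*i.
Summing the contributions at z = 1/2 gives -(34/19)*pi*i.

Continued minus principal equals -(34/19)*pi*i.


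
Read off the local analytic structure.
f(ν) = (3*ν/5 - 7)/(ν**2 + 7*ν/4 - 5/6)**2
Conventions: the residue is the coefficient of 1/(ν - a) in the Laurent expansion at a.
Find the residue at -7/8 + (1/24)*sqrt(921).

The residue is (14448/471245)*sqrt(921).

The factor ν**2 + 7*ν/4 - 5/6 splits as (ν - a)(ν - a') with a = -7/8 + (1/24)*sqrt(921), a' = -7/8 - (1/24)*sqrt(921). At the order-2 pole a set g(ν) = (ν - a)^2*f(ν) = [3*ν/5 - 7] / (ν - a')^2.
Order-2 pole: residue = g'(a); g'(-7/8 + (1/24)*sqrt(921)) = (14448/471245)*sqrt(921), so the residue is (14448/471245)*sqrt(921).


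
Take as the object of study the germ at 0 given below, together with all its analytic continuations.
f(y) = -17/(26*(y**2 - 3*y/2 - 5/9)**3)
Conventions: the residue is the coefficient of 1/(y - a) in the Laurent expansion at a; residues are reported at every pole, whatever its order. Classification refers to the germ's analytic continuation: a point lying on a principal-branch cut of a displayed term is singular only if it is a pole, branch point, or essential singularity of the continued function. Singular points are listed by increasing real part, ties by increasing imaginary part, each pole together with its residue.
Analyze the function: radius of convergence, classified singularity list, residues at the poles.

Denominator factor (y**2 - 3*y/2 - 5/9)^3: discriminant 161/36, real irrational roots 3/4 + (1/12)*sqrt(161) and 3/4 - (1/12)*sqrt(161); poles of order 3, moduli 3/4 + (1/12)*sqrt(161) and -3/4 + (1/12)*sqrt(161).
The radius of convergence is the smallest modulus among the singular points: -3/4 + (1/12)*sqrt(161).
The factor y**2 - 3*y/2 - 5/9 splits as (y - a)(y - a') with a = 3/4 - (1/12)*sqrt(161), a' = 3/4 + (1/12)*sqrt(161). At the order-3 pole a set g(y) = (y - a)^3*f(y) = [-17/26] / (y - a')^3.
Order-3 pole: residue = g''(a)/2; g''(3/4 - (1/12)*sqrt(161)) = (793152/54252653)*sqrt(161), so the residue is (396576/54252653)*sqrt(161).
The factor y**2 - 3*y/2 - 5/9 splits as (y - a)(y - a') with a = 3/4 + (1/12)*sqrt(161), a' = 3/4 - (1/12)*sqrt(161). At the order-3 pole a set g(y) = (y - a)^3*f(y) = [-17/26] / (y - a')^3.
Order-3 pole: residue = g''(a)/2; g''(3/4 + (1/12)*sqrt(161)) = -(793152/54252653)*sqrt(161), so the residue is -(396576/54252653)*sqrt(161).
List the singular points by increasing real part (a conjugate pair: the negative imaginary part first).

Radius of convergence at 0: -3/4 + (1/12)*sqrt(161).
At 3/4 - (1/12)*sqrt(161): a pole of order 3; residue (396576/54252653)*sqrt(161).
At 3/4 + (1/12)*sqrt(161): a pole of order 3; residue -(396576/54252653)*sqrt(161).


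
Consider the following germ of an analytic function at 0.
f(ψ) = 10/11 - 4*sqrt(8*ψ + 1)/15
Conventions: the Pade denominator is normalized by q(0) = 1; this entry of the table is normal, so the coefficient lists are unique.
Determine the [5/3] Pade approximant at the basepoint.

Taylor coefficients needed (expand at 0): a_0 = 106/165, a_1 = -16/15, a_2 = 32/15, a_3 = -128/15, a_4 = 128/3, a_5 = -3584/15, a_6 = 7168/5, a_7 = -45056/5, a_8 = 292864/5.
Write the denominator as Q(ψ) = 1 + q1*ψ + q2*ψ^2 + q3*ψ^3. Requiring Q*f - P = O(ψ^9) with deg P <= 5 kills the coefficients of ψ^6..ψ^8 in Q*f:
  ψ^6: a_6 + q1*a_5 + q2*a_4 + q3*a_3 = 0, i.e. 7168/5 + (-3584/15)*q1 + (128/3)*q2 + (-128/15)*q3 = 0.
  ψ^7: a_7 + q1*a_6 + q2*a_5 + q3*a_4 = 0, i.e. -45056/5 + (7168/5)*q1 + (-3584/15)*q2 + (128/3)*q3 = 0.
  ψ^8: a_8 + q1*a_7 + q2*a_6 + q3*a_5 = 0, i.e. 292864/5 + (-45056/5)*q1 + (7168/5)*q2 + (-3584/15)*q3 = 0.
Solving this linear system: q1 = 27/2, q2 = 54, q3 = 60.
The numerator is Q*f truncated at degree 5: P0 = a_0 = 106/165; P1 = a_1 + q1*a_0 = 251/33; P2 = a_2 + q1*a_1 + q2*a_0 = 740/33; P3 = a_3 + q1*a_2 + q2*a_1 + q3*a_0 = 40/33; P4 = a_4 + q1*a_3 + q2*a_2 + q3*a_1 = -64/3; P5 = a_5 + q1*a_4 + q2*a_3 + q3*a_2 = 64/15.

The Pade approximant has numerator coefficients [106/165, 251/33, 740/33, 40/33, -64/3, 64/15]; denominator coefficients [1, 27/2, 54, 60].


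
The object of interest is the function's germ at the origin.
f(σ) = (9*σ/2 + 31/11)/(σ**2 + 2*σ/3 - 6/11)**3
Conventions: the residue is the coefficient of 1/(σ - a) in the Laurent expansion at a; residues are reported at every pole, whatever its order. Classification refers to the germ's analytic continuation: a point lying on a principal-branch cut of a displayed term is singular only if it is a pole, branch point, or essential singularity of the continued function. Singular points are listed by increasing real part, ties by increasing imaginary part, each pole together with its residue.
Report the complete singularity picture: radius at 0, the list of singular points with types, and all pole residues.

Denominator factor (σ**2 + 2*σ/3 - 6/11)^3: discriminant 260/99, real irrational roots -1/3 + (1/33)*sqrt(715) and -1/3 - (1/33)*sqrt(715); poles of order 3, moduli -1/3 + (1/33)*sqrt(715) and 1/3 + (1/33)*sqrt(715).
The radius of convergence is the smallest modulus among the singular points: -1/3 + (1/33)*sqrt(715).
The factor σ**2 + 2*σ/3 - 6/11 splits as (σ - a)(σ - a') with a = -1/3 - (1/33)*sqrt(715), a' = -1/3 + (1/33)*sqrt(715). At the order-3 pole a set g(σ) = (σ - a)^3*f(σ) = [9*σ/2 + 31/11] / (σ - a')^3.
Order-3 pole: residue = g''(a)/2; g''(-1/3 - (1/33)*sqrt(715)) = -(232551/4394000)*sqrt(715), so the residue is -(232551/8788000)*sqrt(715).
The factor σ**2 + 2*σ/3 - 6/11 splits as (σ - a)(σ - a') with a = -1/3 + (1/33)*sqrt(715), a' = -1/3 - (1/33)*sqrt(715). At the order-3 pole a set g(σ) = (σ - a)^3*f(σ) = [9*σ/2 + 31/11] / (σ - a')^3.
Order-3 pole: residue = g''(a)/2; g''(-1/3 + (1/33)*sqrt(715)) = (232551/4394000)*sqrt(715), so the residue is (232551/8788000)*sqrt(715).
List the singular points by increasing real part (a conjugate pair: the negative imaginary part first).

Radius of convergence at 0: -1/3 + (1/33)*sqrt(715).
At -1/3 - (1/33)*sqrt(715): a pole of order 3; residue -(232551/8788000)*sqrt(715).
At -1/3 + (1/33)*sqrt(715): a pole of order 3; residue (232551/8788000)*sqrt(715).


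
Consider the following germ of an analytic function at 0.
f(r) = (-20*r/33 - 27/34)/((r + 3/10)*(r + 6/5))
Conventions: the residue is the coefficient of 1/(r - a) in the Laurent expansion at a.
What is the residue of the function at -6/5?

At the order-1 pole -6/5 set g(r) = (r - (-6/5))*f(r) = (-20*r/33 - 27/34)/(r + 3/10).
Simple pole: residue = g(a) at a = -6/5, which is 125/1683.

The residue is 125/1683.


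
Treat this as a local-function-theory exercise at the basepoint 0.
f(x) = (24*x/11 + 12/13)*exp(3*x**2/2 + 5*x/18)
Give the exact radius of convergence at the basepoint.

The radius of convergence is infinite.

The factor exp(3*x**2/2 + 5*x/18) is entire and contributes no finite singular point.
The polynomial part has no poles.
No finite singular points: the Taylor series at 0 converges everywhere.


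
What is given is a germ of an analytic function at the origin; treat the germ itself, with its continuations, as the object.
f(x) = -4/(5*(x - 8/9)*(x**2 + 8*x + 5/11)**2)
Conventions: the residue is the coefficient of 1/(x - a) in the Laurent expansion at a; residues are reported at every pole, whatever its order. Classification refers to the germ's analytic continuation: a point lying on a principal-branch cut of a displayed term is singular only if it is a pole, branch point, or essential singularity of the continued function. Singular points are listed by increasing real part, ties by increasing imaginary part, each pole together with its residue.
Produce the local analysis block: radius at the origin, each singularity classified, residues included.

Denominator factor (x - 8/9): pole of order 1 at 8/9, modulus 8/9.
Denominator factor (x**2 + 8*x + 5/11)^2: discriminant 684/11, real irrational roots -4 + (3/11)*sqrt(209) and -4 - (3/11)*sqrt(209); poles of order 2, moduli 4 - (3/11)*sqrt(209) and 4 + (3/11)*sqrt(209).
The radius of convergence is the smallest modulus among the singular points: 4 - (3/11)*sqrt(209).
The factor x**2 + 8*x + 5/11 splits as (x - a)(x - a') with a = -4 - (3/11)*sqrt(209), a' = -4 + (3/11)*sqrt(209). At the order-2 pole a set g(x) = (x - a)^2*f(x) = [-4/(5*(x - 8/9))] / (x - a')^2.
Order-2 pole: residue = g'(a); g'(-4 - (3/11)*sqrt(209)) = 1587762/277140125 - (107848268/300142755375)*sqrt(209), so the residue is 1587762/277140125 - (107848268/300142755375)*sqrt(209).
The factor x**2 + 8*x + 5/11 splits as (x - a)(x - a') with a = -4 + (3/11)*sqrt(209), a' = -4 - (3/11)*sqrt(209). At the order-2 pole a set g(x) = (x - a)^2*f(x) = [-4/(5*(x - 8/9))] / (x - a')^2.
Order-2 pole: residue = g'(a); g'(-4 + (3/11)*sqrt(209)) = 1587762/277140125 + (107848268/300142755375)*sqrt(209), so the residue is 1587762/277140125 + (107848268/300142755375)*sqrt(209).
At the order-1 pole 8/9 set g(x) = (x - (8/9))*f(x) = -4/(5*(x**2 + 8*x + 5/11)**2).
Simple pole: residue = g(a) at a = 8/9, which is -3175524/277140125.
List the singular points by increasing real part (a conjugate pair: the negative imaginary part first).

Radius of convergence at 0: 4 - (3/11)*sqrt(209).
At -4 - (3/11)*sqrt(209): a pole of order 2; residue 1587762/277140125 - (107848268/300142755375)*sqrt(209).
At -4 + (3/11)*sqrt(209): a pole of order 2; residue 1587762/277140125 + (107848268/300142755375)*sqrt(209).
At 8/9: a pole of order 1; residue -3175524/277140125.


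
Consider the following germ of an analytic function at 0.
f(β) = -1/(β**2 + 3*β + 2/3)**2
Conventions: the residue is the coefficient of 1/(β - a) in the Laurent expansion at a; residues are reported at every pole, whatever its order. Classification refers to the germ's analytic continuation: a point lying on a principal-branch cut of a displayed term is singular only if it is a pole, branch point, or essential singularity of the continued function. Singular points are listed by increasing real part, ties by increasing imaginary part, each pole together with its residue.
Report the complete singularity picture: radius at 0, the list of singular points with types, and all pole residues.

Denominator factor (β**2 + 3*β + 2/3)^2: discriminant 19/3, real irrational roots -3/2 + (1/6)*sqrt(57) and -3/2 - (1/6)*sqrt(57); poles of order 2, moduli 3/2 - (1/6)*sqrt(57) and 3/2 + (1/6)*sqrt(57).
The radius of convergence is the smallest modulus among the singular points: 3/2 - (1/6)*sqrt(57).
The factor β**2 + 3*β + 2/3 splits as (β - a)(β - a') with a = -3/2 - (1/6)*sqrt(57), a' = -3/2 + (1/6)*sqrt(57). At the order-2 pole a set g(β) = (β - a)^2*f(β) = [-1] / (β - a')^2.
Order-2 pole: residue = g'(a); g'(-3/2 - (1/6)*sqrt(57)) = -(6/361)*sqrt(57), so the residue is -(6/361)*sqrt(57).
The factor β**2 + 3*β + 2/3 splits as (β - a)(β - a') with a = -3/2 + (1/6)*sqrt(57), a' = -3/2 - (1/6)*sqrt(57). At the order-2 pole a set g(β) = (β - a)^2*f(β) = [-1] / (β - a')^2.
Order-2 pole: residue = g'(a); g'(-3/2 + (1/6)*sqrt(57)) = (6/361)*sqrt(57), so the residue is (6/361)*sqrt(57).
List the singular points by increasing real part (a conjugate pair: the negative imaginary part first).

Radius of convergence at 0: 3/2 - (1/6)*sqrt(57).
At -3/2 - (1/6)*sqrt(57): a pole of order 2; residue -(6/361)*sqrt(57).
At -3/2 + (1/6)*sqrt(57): a pole of order 2; residue (6/361)*sqrt(57).


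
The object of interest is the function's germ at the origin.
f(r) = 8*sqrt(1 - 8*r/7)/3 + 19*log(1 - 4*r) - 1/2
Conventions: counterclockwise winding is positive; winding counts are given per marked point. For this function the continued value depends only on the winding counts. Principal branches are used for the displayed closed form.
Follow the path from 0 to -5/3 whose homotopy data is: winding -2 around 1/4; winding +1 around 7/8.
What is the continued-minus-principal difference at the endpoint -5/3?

Continued minus principal equals (-(16/63)*sqrt(1281)) - ((76)*pi)*i.

The rational part is single-valued and drops out of the difference; each branch term changes only by its own monodromy.
(8/3)*sqrt(1 - r/(7/8)): winding +1 is odd, the square root flips sign, contributing -2*(8/3)*sqrt(1 - (-5/3)/(7/8)) = -2*(8/3)*sqrt(61/21) = -(16/63)*sqrt(1281).
(19)*log(1 - r/(1/4)): each positive loop around 1/4 adds 2*pi*i to the log, so winding -2 contributes (19)*(-2)*2*pi*i = -(76)*pi*i.
Summing the contributions at r = -5/3 gives (-(16/63)*sqrt(1281)) - ((76)*pi)*i.


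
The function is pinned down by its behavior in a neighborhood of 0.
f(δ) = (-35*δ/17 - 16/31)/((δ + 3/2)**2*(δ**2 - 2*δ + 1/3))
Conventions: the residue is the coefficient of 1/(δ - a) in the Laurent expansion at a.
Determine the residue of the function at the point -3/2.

The residue is 103620/2365703.

At the order-2 pole -3/2 set g(δ) = (δ - (-3/2))^2*f(δ) = (-35*δ/17 - 16/31)/(δ**2 - 2*δ + 1/3).
Order-2 pole: residue = g'(a); g'(-3/2) = 103620/2365703, so the residue is 103620/2365703.


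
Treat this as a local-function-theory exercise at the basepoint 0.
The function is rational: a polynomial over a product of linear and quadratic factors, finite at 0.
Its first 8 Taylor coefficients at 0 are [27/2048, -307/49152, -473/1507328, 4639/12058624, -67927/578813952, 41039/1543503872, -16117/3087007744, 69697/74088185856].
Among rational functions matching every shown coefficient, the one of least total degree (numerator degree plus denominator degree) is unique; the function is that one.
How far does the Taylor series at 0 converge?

The radius of convergence is 8.

No rational of total degree below 5 reproduces all 8 coefficients; solving the [2/3] Pade equations on them gives f(h) = (-24*h**2/23 - 2*h/3 + 27/4)/(h + 8)**3, whose expansion matches every shown term.
Denominator factor (h + 8)^3: pole of order 3 at -8, modulus 8.
The radius of convergence is the smallest modulus among the singular points: 8.


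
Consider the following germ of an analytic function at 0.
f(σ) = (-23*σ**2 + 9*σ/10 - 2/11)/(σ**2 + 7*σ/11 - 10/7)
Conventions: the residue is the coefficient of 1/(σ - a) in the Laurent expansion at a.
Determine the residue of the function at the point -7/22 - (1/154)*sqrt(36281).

The factor σ**2 + 7*σ/11 - 10/7 splits as (σ - a)(σ - a') with a = -7/22 - (1/154)*sqrt(36281), a' = -7/22 + (1/154)*sqrt(36281). At the order-1 pole a set g(σ) = (σ - a)*f(σ) = [-23*σ**2 + 9*σ/10 - 2/11] / (σ - a').
Simple pole: residue = g(a) at a = -7/22 - (1/154)*sqrt(36281), which is 1709/220 + (643421/7981820)*sqrt(36281).

The residue is 1709/220 + (643421/7981820)*sqrt(36281).


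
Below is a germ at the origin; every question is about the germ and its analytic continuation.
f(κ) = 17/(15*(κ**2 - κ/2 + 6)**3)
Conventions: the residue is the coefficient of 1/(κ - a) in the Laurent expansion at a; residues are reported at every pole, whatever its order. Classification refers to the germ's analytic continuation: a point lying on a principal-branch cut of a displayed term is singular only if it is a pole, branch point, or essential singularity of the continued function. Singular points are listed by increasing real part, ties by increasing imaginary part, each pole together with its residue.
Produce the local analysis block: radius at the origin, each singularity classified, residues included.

Denominator factor (κ**2 - κ/2 + 6)^3: discriminant -95/4, complex-conjugate roots (1/4) + ((1/4)*sqrt(95))*i and (1/4) - ((1/4)*sqrt(95))*i; poles of order 3, moduli sqrt(6) and sqrt(6).
The radius of convergence is the smallest modulus among the singular points: sqrt(6).
The factor κ**2 - κ/2 + 6 splits as (κ - a)(κ - a') with a = (1/4) - ((1/4)*sqrt(95))*i, a' = (1/4) + ((1/4)*sqrt(95))*i. At the order-3 pole a set g(κ) = (κ - a)^3*f(κ) = [17/15] / (κ - a')^3.
Order-3 pole: residue = g''(a)/2; g''((1/4) - ((1/4)*sqrt(95))*i) = ((2176/4286875)*sqrt(95))*i, so the residue is ((1088/4286875)*sqrt(95))*i.
The factor κ**2 - κ/2 + 6 splits as (κ - a)(κ - a') with a = (1/4) + ((1/4)*sqrt(95))*i, a' = (1/4) - ((1/4)*sqrt(95))*i. At the order-3 pole a set g(κ) = (κ - a)^3*f(κ) = [17/15] / (κ - a')^3.
Order-3 pole: residue = g''(a)/2; g''((1/4) + ((1/4)*sqrt(95))*i) = -((2176/4286875)*sqrt(95))*i, so the residue is -((1088/4286875)*sqrt(95))*i.
List the singular points by increasing real part (a conjugate pair: the negative imaginary part first).

Radius of convergence at 0: sqrt(6).
At (1/4) - ((1/4)*sqrt(95))*i: a pole of order 3; residue ((1088/4286875)*sqrt(95))*i.
At (1/4) + ((1/4)*sqrt(95))*i: a pole of order 3; residue -((1088/4286875)*sqrt(95))*i.


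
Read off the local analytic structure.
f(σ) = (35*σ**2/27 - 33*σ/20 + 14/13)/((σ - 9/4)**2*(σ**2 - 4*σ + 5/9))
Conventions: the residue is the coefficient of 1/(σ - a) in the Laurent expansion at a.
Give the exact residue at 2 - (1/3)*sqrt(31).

The factor σ**2 - 4*σ + 5/9 splits as (σ - a)(σ - a') with a = 2 - (1/3)*sqrt(31), a' = 2 + (1/3)*sqrt(31). At the order-1 pole a set g(σ) = (σ - a)*f(σ) = [(35*σ**2/27 - 33*σ/20 + 14/13)/(σ - 9/4)**2] / (σ - a').
Simple pole: residue = g(a) at a = 2 - (1/3)*sqrt(31), which is 10857702/15415985 - (584721548/4301059815)*sqrt(31).

The residue is 10857702/15415985 - (584721548/4301059815)*sqrt(31).


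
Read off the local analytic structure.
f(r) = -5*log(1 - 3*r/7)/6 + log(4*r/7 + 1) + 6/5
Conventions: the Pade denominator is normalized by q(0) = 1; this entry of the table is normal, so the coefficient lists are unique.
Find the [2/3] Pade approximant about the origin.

Taylor coefficients needed (expand at 0): a_0 = 6/5, a_1 = 13/14, a_2 = -17/196, a_3 = 173/2058, a_4 = -377/19208, a_5 = 2453/168070.
Write the denominator as Q(r) = 1 + q1*r + q2*r^2 + q3*r^3. Requiring Q*f - P = O(r^6) with deg P <= 2 kills the coefficients of r^3..r^5 in Q*f:
  r^3: a_3 + q1*a_2 + q2*a_1 + q3*a_0 = 0, i.e. 173/2058 + (-17/196)*q1 + (13/14)*q2 + (6/5)*q3 = 0.
  r^4: a_4 + q1*a_3 + q2*a_2 + q3*a_1 = 0, i.e. -377/19208 + (173/2058)*q1 + (-17/196)*q2 + (13/14)*q3 = 0.
  r^5: a_5 + q1*a_4 + q2*a_3 + q3*a_2 = 0, i.e. 2453/168070 + (-377/19208)*q1 + (173/2058)*q2 + (-17/196)*q3 = 0.
Solving this linear system: q1 = -7816231/4068585, q2 = -185729839/398721330, q3 = 253778237/1674629586.
The numerator is Q*f truncated at degree 2: P0 = a_0 = 6/5; P1 = a_1 + q1*a_0 = -130701793/94933650; P2 = a_2 + q1*a_1 + q2*a_0 = -9687358003/3987213300.

The Pade approximant has numerator coefficients [6/5, -130701793/94933650, -9687358003/3987213300]; denominator coefficients [1, -7816231/4068585, -185729839/398721330, 253778237/1674629586].


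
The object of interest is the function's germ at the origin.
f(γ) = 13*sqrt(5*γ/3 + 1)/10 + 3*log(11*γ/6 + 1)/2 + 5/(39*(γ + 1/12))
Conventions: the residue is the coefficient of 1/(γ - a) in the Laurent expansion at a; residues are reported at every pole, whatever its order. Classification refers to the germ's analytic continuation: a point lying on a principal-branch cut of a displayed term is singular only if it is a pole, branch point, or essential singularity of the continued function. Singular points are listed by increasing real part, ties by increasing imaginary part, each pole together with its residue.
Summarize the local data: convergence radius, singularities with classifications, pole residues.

Radius of convergence at 0: 1/12.
At -3/5: an algebraic (square-root) branch point.
At -6/11: a logarithmic branch point.
At -1/12: a pole of order 1; residue 5/39.

Denominator factor (γ + 1/12): pole of order 1 at -1/12, modulus 1/12.
Branch term (3/2)*log(1 - γ/(-6/11)): its argument vanishes at γ = -6/11, a logarithmic branch point, modulus 6/11.
Branch term (13/10)*sqrt(1 - γ/(-3/5)): its argument vanishes at γ = -3/5, a square-root branch point, modulus 3/5.
The radius of convergence is the smallest modulus among the singular points: 1/12.
The branch terms are analytic at -1/12 and contribute nothing to the residue; only the rational part matters.
At the order-1 pole -1/12 set g(γ) = (γ - (-1/12))*(rational part) = 5/39.
Simple pole: residue = g(a) at a = -1/12, which is 5/39.
List the singular points by increasing real part (a conjugate pair: the negative imaginary part first).


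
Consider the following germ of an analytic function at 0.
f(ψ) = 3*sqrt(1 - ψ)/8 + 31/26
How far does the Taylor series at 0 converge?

Branch term (3/8)*sqrt(1 - ψ/(1)): its argument vanishes at ψ = 1, a square-root branch point, modulus 1.
The radius of convergence is the smallest modulus among the singular points: 1.

The radius of convergence is 1.


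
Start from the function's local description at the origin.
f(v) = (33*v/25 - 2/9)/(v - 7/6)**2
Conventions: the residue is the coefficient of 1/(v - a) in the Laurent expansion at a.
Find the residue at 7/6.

At the order-2 pole 7/6 set g(v) = (v - (7/6))^2*f(v) = 33*v/25 - 2/9.
Order-2 pole: residue = g'(a); g'(7/6) = 33/25, so the residue is 33/25.

The residue is 33/25.


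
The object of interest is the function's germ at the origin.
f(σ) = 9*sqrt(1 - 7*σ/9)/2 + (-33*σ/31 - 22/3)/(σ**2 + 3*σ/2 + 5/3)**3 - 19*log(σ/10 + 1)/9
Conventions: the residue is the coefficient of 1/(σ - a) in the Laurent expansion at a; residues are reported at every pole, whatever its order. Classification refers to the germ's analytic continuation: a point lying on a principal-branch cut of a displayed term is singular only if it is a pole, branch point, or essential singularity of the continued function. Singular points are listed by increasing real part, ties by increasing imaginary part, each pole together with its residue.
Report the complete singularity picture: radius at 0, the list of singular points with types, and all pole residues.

Radius of convergence at 0: 9/7.
At -10: a logarithmic branch point.
At (-3/4) - ((1/12)*sqrt(159))*i: a pole of order 3; residue -((350064/4615187)*sqrt(159))*i.
At (-3/4) + ((1/12)*sqrt(159))*i: a pole of order 3; residue ((350064/4615187)*sqrt(159))*i.
At 9/7: an algebraic (square-root) branch point.

Denominator factor (σ**2 + 3*σ/2 + 5/3)^3: discriminant -53/12, complex-conjugate roots (-3/4) + ((1/12)*sqrt(159))*i and (-3/4) - ((1/12)*sqrt(159))*i; poles of order 3, moduli (1/3)*sqrt(15) and (1/3)*sqrt(15).
Branch term (9/2)*sqrt(1 - σ/(9/7)): its argument vanishes at σ = 9/7, a square-root branch point, modulus 9/7.
Branch term (-19/9)*log(1 - σ/(-10)): its argument vanishes at σ = -10, a logarithmic branch point, modulus 10.
The radius of convergence is the smallest modulus among the singular points: 9/7.
The branch terms are analytic at (-3/4) - ((1/12)*sqrt(159))*i and contribute nothing to the residue; only the rational part matters.
The factor σ**2 + 3*σ/2 + 5/3 splits as (σ - a)(σ - a') with a = (-3/4) - ((1/12)*sqrt(159))*i, a' = (-3/4) + ((1/12)*sqrt(159))*i. At the order-3 pole a set g(σ) = (σ - a)^3*(rational part) = [-33*σ/31 - 22/3] / (σ - a')^3.
Order-3 pole: residue = g''(a)/2; g''((-3/4) - ((1/12)*sqrt(159))*i) = -((700128/4615187)*sqrt(159))*i, so the residue is -((350064/4615187)*sqrt(159))*i.
The branch terms are analytic at (-3/4) + ((1/12)*sqrt(159))*i and contribute nothing to the residue; only the rational part matters.
The factor σ**2 + 3*σ/2 + 5/3 splits as (σ - a)(σ - a') with a = (-3/4) + ((1/12)*sqrt(159))*i, a' = (-3/4) - ((1/12)*sqrt(159))*i. At the order-3 pole a set g(σ) = (σ - a)^3*(rational part) = [-33*σ/31 - 22/3] / (σ - a')^3.
Order-3 pole: residue = g''(a)/2; g''((-3/4) + ((1/12)*sqrt(159))*i) = ((700128/4615187)*sqrt(159))*i, so the residue is ((350064/4615187)*sqrt(159))*i.
List the singular points by increasing real part (a conjugate pair: the negative imaginary part first).


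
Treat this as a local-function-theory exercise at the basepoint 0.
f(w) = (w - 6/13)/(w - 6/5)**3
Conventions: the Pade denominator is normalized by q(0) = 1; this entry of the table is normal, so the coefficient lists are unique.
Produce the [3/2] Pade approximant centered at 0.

Taylor coefficients needed (expand at 0): a_0 = 125/468, a_1 = 125/1404, a_2 = -625/1872, a_3 = -21875/25272, a_4 = -859375/606528, a_5 = -390625/202176.
Write the denominator as Q(w) = 1 + q1*w + q2*w^2. Requiring Q*f - P = O(w^6) with deg P <= 3 kills the coefficients of w^4..w^5 in Q*f:
  w^4: a_4 + q1*a_3 + q2*a_2 = 0, i.e. -859375/606528 + (-21875/25272)*q1 + (-625/1872)*q2 = 0.
  w^5: a_5 + q1*a_4 + q2*a_3 = 0, i.e. -390625/202176 + (-859375/606528)*q1 + (-21875/25272)*q2 = 0.
Solving this linear system: q1 = -1825/867, q2 = 12625/10404.
The numerator is Q*f truncated at degree 3: P0 = a_0 = 125/468; P1 = a_1 + q1*a_0 = -16000/33813; P2 = a_2 + q1*a_1 + q2*a_0 = -20000/101439; P3 = a_3 + q1*a_2 + q2*a_1 = -50000/912951.

The Pade approximant has numerator coefficients [125/468, -16000/33813, -20000/101439, -50000/912951]; denominator coefficients [1, -1825/867, 12625/10404].


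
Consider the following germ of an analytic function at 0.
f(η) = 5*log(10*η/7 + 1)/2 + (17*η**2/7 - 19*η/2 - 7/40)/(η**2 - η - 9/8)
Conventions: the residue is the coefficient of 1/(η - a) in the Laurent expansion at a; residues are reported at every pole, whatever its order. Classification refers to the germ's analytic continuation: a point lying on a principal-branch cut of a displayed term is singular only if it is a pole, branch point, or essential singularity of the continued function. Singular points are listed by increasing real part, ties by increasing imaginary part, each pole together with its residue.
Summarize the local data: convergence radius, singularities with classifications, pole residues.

Radius of convergence at 0: -1/2 + (1/4)*sqrt(22).
At -7/10: a logarithmic branch point.
At 1/2 - (1/4)*sqrt(22): a pole of order 1; residue -99/28 + (137/1540)*sqrt(22).
At 1/2 + (1/4)*sqrt(22): a pole of order 1; residue -99/28 - (137/1540)*sqrt(22).

Denominator factor (η**2 - η - 9/8): discriminant 11/2, real irrational roots 1/2 + (1/4)*sqrt(22) and 1/2 - (1/4)*sqrt(22); poles of order 1, moduli 1/2 + (1/4)*sqrt(22) and -1/2 + (1/4)*sqrt(22).
Branch term (5/2)*log(1 - η/(-7/10)): its argument vanishes at η = -7/10, a logarithmic branch point, modulus 7/10.
The radius of convergence is the smallest modulus among the singular points: -1/2 + (1/4)*sqrt(22).
The branch term is analytic at 1/2 - (1/4)*sqrt(22) and contributes nothing to the residue; only the rational part matters.
The factor η**2 - η - 9/8 splits as (η - a)(η - a') with a = 1/2 - (1/4)*sqrt(22), a' = 1/2 + (1/4)*sqrt(22). At the order-1 pole a set g(η) = (η - a)*(rational part) = [17*η**2/7 - 19*η/2 - 7/40] / (η - a').
Simple pole: residue = g(a) at a = 1/2 - (1/4)*sqrt(22), which is -99/28 + (137/1540)*sqrt(22).
The branch term is analytic at 1/2 + (1/4)*sqrt(22) and contributes nothing to the residue; only the rational part matters.
The factor η**2 - η - 9/8 splits as (η - a)(η - a') with a = 1/2 + (1/4)*sqrt(22), a' = 1/2 - (1/4)*sqrt(22). At the order-1 pole a set g(η) = (η - a)*(rational part) = [17*η**2/7 - 19*η/2 - 7/40] / (η - a').
Simple pole: residue = g(a) at a = 1/2 + (1/4)*sqrt(22), which is -99/28 - (137/1540)*sqrt(22).
List the singular points by increasing real part (a conjugate pair: the negative imaginary part first).
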